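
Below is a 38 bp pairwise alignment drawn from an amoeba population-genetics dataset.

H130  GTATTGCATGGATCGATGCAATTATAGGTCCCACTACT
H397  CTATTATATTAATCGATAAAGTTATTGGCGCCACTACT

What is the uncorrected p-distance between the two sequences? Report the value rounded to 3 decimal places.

0.289

The sequences differ at positions 1 (G/C), 6 (G/A), 7 (C/T), 10 (G/T), 11 (G/A), 18 (G/A), 19 (C/A), 21 (A/G), 26 (A/T), 29 (T/C), 30 (C/G).
There are 11 differences over 38 sites, so p = 11/38 = 0.289.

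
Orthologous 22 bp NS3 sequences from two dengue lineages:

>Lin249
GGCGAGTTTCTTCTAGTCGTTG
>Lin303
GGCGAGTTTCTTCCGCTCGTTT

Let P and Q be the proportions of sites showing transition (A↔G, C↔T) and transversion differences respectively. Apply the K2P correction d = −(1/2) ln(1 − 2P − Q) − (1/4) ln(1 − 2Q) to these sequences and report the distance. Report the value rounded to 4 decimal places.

The sequences differ at positions 14 (T/C, transition), 15 (A/G, transition), 16 (G/C, transversion), 22 (G/T, transversion).
Of the 4 differences, 2 transitions and 2 transversions over 22 sites: P = 2/22 = 0.090909, Q = 2/22 = 0.090909.
d = −0.5·ln(0.727273) − 0.25·ln(0.818182) = −0.5·(-0.318453) − 0.25·(-0.200670) = 0.2094.

0.2094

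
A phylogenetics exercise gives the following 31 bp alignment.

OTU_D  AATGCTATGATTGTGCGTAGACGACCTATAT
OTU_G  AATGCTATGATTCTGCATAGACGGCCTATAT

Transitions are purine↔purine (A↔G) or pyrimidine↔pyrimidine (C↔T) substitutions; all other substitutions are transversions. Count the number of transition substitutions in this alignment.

2

Differing sites — 13:G/C (Tv); 17:G/A (Ti); 24:A/G (Ti).
Of the 3 differences, 2 transitions and 1 transversion, so the answer is 2.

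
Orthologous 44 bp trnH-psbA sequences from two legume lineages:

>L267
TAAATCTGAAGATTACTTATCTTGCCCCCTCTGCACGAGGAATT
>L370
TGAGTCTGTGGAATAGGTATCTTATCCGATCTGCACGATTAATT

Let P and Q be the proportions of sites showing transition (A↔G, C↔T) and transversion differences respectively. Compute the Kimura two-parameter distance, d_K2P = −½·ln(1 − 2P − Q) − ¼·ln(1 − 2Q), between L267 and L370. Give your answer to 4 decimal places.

The sequences differ at positions 2 (A/G, transition), 4 (A/G, transition), 9 (A/T, transversion), 10 (A/G, transition), 13 (T/A, transversion), 16 (C/G, transversion), 17 (T/G, transversion), 24 (G/A, transition), 25 (C/T, transition), 28 (C/G, transversion), 29 (C/A, transversion), 39 (G/T, transversion), 40 (G/T, transversion).
Of the 13 differences, 5 transitions and 8 transversions over 44 sites: P = 5/44 = 0.113636, Q = 8/44 = 0.181818.
d = −0.5·ln(0.590910) − 0.25·ln(0.636364) = −0.5·(-0.526092) − 0.25·(-0.451985) = 0.3760.

0.3760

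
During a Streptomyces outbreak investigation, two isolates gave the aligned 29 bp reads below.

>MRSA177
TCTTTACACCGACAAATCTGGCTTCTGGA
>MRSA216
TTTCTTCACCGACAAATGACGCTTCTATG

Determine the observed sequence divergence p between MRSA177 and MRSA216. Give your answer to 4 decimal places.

Differing sites — 2:C/T; 4:T/C; 6:A/T; 18:C/G; 19:T/A; 20:G/C; 27:G/A; 28:G/T; 29:A/G.
There are 9 differences over 29 sites, so p = 9/29 = 0.3103.

0.3103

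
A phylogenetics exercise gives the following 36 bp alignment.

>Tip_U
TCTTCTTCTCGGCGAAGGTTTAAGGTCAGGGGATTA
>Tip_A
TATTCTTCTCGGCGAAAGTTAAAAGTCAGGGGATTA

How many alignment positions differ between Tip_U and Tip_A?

Mismatches occur at site 2 (C↔A), site 17 (G↔A), site 21 (T↔A), site 24 (G↔A).
That gives 4 mismatches out of 36 aligned sites, so the Hamming distance is 4.

4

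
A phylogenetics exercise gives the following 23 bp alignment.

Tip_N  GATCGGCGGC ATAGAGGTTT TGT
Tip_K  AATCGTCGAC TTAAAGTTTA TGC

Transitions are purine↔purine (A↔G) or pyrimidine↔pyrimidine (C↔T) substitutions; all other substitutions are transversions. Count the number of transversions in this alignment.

4

Differing sites — 1:G/A (Ti); 6:G/T (Tv); 9:G/A (Ti); 11:A/T (Tv); 14:G/A (Ti); 17:G/T (Tv); 20:T/A (Tv); 23:T/C (Ti).
Of the 8 differences, 4 transitions and 4 transversions, so the answer is 4.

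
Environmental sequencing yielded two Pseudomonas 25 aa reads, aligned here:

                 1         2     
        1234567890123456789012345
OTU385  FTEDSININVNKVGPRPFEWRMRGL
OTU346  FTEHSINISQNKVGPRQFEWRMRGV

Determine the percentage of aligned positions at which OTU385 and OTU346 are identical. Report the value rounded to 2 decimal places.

80.00%

The sequences differ at positions 4 (D/H), 9 (N/S), 10 (V/Q), 17 (P/Q), 25 (L/V).
20 of the 25 sites match, so the percent identity is 20/25 × 100 = 80.00%.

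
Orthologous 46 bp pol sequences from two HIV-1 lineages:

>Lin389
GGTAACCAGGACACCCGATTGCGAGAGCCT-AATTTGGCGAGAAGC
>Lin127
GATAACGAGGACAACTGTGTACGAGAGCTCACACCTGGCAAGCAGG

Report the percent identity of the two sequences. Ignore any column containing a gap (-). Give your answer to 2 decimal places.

66.67%

Excluding the 1 gap column leaves 45 comparable sites.
Mismatches occur at site 2 (G→A), site 7 (C→G), site 14 (C→A), site 16 (C→T), site 18 (A→T), site 19 (T→G), site 21 (G→A), site 29 (C→T), site 30 (T→C), site 32 (A→C), site 34 (T→C), site 35 (T→C), site 40 (G→A), site 43 (A→C), site 46 (C→G).
30 of the 45 comparable sites match, so the percent identity is 30/45 × 100 = 66.67%.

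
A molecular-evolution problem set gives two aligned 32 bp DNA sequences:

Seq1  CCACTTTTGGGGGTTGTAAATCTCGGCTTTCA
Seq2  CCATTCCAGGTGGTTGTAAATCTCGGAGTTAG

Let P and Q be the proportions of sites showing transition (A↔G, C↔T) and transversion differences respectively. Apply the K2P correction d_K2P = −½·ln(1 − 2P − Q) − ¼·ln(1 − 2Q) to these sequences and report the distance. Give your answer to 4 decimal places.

Mismatches occur at site 4 (C→T, transition), site 6 (T→C, transition), site 7 (T→C, transition), site 8 (T→A, transversion), site 11 (G→T, transversion), site 27 (C→A, transversion), site 28 (T→G, transversion), site 31 (C→A, transversion), site 32 (A→G, transition).
Of the 9 differences, 4 transitions and 5 transversions over 32 sites: P = 4/32 = 0.125000, Q = 5/32 = 0.156250.
d = −0.5·ln(0.593750) − 0.25·ln(0.687500) = −0.5·(-0.521297) − 0.25·(-0.374693) = 0.3543.

0.3543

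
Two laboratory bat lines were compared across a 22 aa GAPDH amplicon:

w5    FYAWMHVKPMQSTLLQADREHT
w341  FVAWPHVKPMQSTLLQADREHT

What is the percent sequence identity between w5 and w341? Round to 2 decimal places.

90.91%

The sequences differ at positions 2 (Y/V), 5 (M/P).
20 of the 22 sites match, so the percent identity is 20/22 × 100 = 90.91%.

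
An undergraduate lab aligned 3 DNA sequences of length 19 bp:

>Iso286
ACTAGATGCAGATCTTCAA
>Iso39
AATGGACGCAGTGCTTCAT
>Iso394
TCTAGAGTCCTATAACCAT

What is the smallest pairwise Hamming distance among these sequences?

Pairwise Hamming distances:
  Iso286 vs Iso39: 6
  Iso286 vs Iso394: 9
  Iso39 vs Iso394: 12
The smallest is 6, between Iso286 and Iso39.

6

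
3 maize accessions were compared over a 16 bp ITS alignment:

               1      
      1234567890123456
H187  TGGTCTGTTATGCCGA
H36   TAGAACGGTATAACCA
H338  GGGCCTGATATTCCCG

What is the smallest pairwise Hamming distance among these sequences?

Pairwise Hamming distances:
  H187 vs H36: 8
  H187 vs H338: 6
  H36 vs H338: 9
The smallest is 6, between H187 and H338.

6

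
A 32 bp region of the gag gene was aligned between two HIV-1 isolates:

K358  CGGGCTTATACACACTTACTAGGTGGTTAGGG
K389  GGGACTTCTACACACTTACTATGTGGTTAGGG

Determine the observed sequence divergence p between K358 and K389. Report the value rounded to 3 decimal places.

The sequences differ at positions 1 (C/G), 4 (G/A), 8 (A/C), 22 (G/T).
There are 4 differences over 32 sites, so p = 4/32 = 0.125.

0.125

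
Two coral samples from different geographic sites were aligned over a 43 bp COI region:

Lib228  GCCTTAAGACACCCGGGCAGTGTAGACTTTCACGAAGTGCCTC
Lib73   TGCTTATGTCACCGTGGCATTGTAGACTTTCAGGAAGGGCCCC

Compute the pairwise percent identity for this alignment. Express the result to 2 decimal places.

Differing sites — 1:G/T; 2:C/G; 7:A/T; 9:A/T; 14:C/G; 15:G/T; 20:G/T; 33:C/G; 38:T/G; 42:T/C.
33 of the 43 sites match, so the percent identity is 33/43 × 100 = 76.74%.

76.74%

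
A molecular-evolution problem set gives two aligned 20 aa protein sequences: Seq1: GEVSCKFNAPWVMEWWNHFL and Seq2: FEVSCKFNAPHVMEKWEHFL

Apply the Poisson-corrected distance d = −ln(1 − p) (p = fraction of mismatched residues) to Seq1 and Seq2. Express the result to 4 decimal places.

0.2231

Differing sites — 1:G/F; 11:W/H; 15:W/K; 17:N/E.
p = 4/20 = 0.200000.
d = −ln(1 − 0.200000) = −ln(0.800000) = 0.2231.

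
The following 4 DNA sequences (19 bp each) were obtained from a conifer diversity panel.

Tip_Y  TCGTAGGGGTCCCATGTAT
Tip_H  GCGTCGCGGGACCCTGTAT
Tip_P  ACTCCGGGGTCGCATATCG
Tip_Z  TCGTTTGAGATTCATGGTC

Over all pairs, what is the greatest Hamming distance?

Pairwise Hamming distances:
  Tip_Y vs Tip_H: 6
  Tip_Y vs Tip_P: 8
  Tip_Y vs Tip_Z: 9
  Tip_H vs Tip_P: 11
  Tip_H vs Tip_Z: 12
  Tip_P vs Tip_Z: 13
The largest is 13, between Tip_P and Tip_Z.

13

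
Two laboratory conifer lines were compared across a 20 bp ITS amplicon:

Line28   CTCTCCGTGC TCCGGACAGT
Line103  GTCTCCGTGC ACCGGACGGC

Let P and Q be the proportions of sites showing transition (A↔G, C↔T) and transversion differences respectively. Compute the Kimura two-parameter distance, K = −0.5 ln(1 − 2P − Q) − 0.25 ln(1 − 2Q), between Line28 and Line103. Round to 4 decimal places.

Mismatches occur at site 1 (C↔G, transversion), site 11 (T↔A, transversion), site 18 (A↔G, transition), site 20 (T↔C, transition).
Of the 4 differences, 2 transitions and 2 transversions over 20 sites: P = 2/20 = 0.100000, Q = 2/20 = 0.100000.
d = −0.5·ln(0.700000) − 0.25·ln(0.800000) = −0.5·(-0.356675) − 0.25·(-0.223144) = 0.2341.

0.2341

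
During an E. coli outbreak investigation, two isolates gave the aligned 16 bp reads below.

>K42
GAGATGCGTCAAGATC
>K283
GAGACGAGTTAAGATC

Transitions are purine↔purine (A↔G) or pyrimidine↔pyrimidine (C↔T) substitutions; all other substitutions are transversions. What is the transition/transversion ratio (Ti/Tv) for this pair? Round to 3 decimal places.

The sequences differ at positions 5 (T/C, transition), 7 (C/A, transversion), 10 (C/T, transition).
Of the 3 differences, 2 transitions and 1 transversion, so Ti/Tv = 2/1 = 2.000.

2.000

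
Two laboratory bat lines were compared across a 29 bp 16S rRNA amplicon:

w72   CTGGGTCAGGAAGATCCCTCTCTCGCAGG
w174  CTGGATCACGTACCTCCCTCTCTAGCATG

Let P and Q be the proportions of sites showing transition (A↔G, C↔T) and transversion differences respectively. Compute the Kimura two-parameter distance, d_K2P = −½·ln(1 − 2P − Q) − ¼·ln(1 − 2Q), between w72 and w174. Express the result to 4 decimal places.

Differing sites — 5:G/A (Ti); 9:G/C (Tv); 11:A/T (Tv); 13:G/C (Tv); 14:A/C (Tv); 24:C/A (Tv); 28:G/T (Tv).
Of the 7 differences, 1 transition and 6 transversions over 29 sites: P = 1/29 = 0.034483, Q = 6/29 = 0.206897.
d = −0.5·ln(0.724137) − 0.25·ln(0.586206) = −0.5·(-0.322775) − 0.25·(-0.534084) = 0.2949.

0.2949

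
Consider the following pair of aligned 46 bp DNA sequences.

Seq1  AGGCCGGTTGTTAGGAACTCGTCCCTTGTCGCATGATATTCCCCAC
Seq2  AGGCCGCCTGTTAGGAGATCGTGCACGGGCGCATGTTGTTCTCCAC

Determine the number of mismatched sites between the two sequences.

12

The sequences differ at positions 7 (G/C), 8 (T/C), 17 (A/G), 18 (C/A), 23 (C/G), 25 (C/A), 26 (T/C), 27 (T/G), 29 (T/G), 36 (A/T), 38 (A/G), 42 (C/T).
That gives 12 mismatches out of 46 aligned sites, so the Hamming distance is 12.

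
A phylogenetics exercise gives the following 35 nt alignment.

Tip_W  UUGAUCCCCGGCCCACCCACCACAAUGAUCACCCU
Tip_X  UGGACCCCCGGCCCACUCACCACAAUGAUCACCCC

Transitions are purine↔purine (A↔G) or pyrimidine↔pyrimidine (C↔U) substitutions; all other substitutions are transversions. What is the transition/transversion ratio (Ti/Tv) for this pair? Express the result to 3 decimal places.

Mismatches occur at site 2 (U→G, transversion), site 5 (U→C, transition), site 17 (C→U, transition), site 35 (U→C, transition).
Of the 4 differences, 3 transitions and 1 transversion, so Ti/Tv = 3/1 = 3.000.

3.000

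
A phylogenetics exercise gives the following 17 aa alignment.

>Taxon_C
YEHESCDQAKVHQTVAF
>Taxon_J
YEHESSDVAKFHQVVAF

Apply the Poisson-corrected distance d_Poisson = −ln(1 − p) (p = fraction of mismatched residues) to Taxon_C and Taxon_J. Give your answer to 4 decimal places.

Differing sites — 6:C/S; 8:Q/V; 11:V/F; 14:T/V.
p = 4/17 = 0.235294.
d = −ln(1 − 0.235294) = −ln(0.764706) = 0.2683.

0.2683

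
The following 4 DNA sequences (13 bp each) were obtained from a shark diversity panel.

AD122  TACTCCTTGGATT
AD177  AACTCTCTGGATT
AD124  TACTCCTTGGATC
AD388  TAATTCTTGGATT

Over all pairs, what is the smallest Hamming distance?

1

Pairwise Hamming distances:
  AD122 vs AD177: 3
  AD122 vs AD124: 1
  AD122 vs AD388: 2
  AD177 vs AD124: 4
  AD177 vs AD388: 5
  AD124 vs AD388: 3
The smallest is 1, between AD122 and AD124.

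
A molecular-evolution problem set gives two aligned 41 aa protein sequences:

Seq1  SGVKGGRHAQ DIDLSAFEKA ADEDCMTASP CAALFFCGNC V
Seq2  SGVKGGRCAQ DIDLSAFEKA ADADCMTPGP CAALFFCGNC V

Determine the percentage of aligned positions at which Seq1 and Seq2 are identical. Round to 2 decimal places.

Differing sites — 8:H/C; 23:E/A; 28:A/P; 29:S/G.
37 of the 41 sites match, so the percent identity is 37/41 × 100 = 90.24%.

90.24%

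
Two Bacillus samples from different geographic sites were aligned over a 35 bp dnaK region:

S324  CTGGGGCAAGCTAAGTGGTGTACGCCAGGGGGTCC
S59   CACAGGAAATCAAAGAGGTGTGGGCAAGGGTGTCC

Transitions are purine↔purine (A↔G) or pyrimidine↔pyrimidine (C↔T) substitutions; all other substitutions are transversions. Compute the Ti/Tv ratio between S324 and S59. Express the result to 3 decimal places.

The sequences differ at positions 2 (T/A, transversion), 3 (G/C, transversion), 4 (G/A, transition), 7 (C/A, transversion), 10 (G/T, transversion), 12 (T/A, transversion), 16 (T/A, transversion), 22 (A/G, transition), 23 (C/G, transversion), 26 (C/A, transversion), 31 (G/T, transversion).
Of the 11 differences, 2 transitions and 9 transversions, so Ti/Tv = 2/9 = 0.222.

0.222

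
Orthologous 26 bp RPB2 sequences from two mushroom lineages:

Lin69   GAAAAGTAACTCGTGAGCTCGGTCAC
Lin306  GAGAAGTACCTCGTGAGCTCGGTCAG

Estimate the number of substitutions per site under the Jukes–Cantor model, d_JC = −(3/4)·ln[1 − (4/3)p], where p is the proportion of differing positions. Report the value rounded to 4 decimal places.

The sequences differ at positions 3 (A/G), 9 (A/C), 26 (C/G).
p = 3/26 = 0.115385.
d = −0.75 · ln(1 − (4/3)·0.115385) = −0.75 · ln(0.846153) = −0.75 · (-0.167055) = 0.1253.

0.1253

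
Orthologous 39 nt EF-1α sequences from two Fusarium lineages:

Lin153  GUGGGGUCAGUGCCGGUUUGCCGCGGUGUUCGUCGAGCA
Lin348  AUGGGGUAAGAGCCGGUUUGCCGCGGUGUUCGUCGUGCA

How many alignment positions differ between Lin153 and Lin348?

Differing sites — 1:G/A; 8:C/A; 11:U/A; 36:A/U.
That gives 4 mismatches out of 39 aligned sites, so the Hamming distance is 4.

4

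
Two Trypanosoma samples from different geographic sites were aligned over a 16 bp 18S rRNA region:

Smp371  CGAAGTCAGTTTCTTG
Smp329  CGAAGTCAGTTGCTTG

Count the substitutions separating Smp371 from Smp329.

A single mismatch occurs at site 12 (T/G).
That gives 1 mismatch out of 16 aligned sites, so the Hamming distance is 1.

1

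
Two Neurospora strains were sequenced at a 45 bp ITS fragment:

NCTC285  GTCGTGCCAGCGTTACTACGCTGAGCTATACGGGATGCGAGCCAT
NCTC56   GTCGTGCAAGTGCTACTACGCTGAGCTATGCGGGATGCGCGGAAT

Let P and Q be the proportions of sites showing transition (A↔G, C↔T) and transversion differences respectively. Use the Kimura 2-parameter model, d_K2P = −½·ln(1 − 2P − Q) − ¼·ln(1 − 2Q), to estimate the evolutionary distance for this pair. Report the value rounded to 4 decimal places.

Mismatches occur at site 8 (C→A, transversion), site 11 (C→T, transition), site 13 (T→C, transition), site 30 (A→G, transition), site 40 (A→C, transversion), site 42 (C→G, transversion), site 43 (C→A, transversion).
Of the 7 differences, 3 transitions and 4 transversions over 45 sites: P = 3/45 = 0.066667, Q = 4/45 = 0.088889.
d = −0.5·ln(0.777777) − 0.25·ln(0.822222) = −0.5·(-0.251315) − 0.25·(-0.195745) = 0.1746.

0.1746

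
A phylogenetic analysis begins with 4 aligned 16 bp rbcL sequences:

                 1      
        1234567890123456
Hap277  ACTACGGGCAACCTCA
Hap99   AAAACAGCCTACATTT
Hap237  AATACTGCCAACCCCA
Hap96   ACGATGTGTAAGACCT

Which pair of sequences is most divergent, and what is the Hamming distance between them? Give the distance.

11

Pairwise Hamming distances:
  Hap277 vs Hap99: 8
  Hap277 vs Hap237: 4
  Hap277 vs Hap96: 8
  Hap99 vs Hap237: 7
  Hap99 vs Hap96: 11
  Hap237 vs Hap96: 10
The largest is 11, between Hap99 and Hap96.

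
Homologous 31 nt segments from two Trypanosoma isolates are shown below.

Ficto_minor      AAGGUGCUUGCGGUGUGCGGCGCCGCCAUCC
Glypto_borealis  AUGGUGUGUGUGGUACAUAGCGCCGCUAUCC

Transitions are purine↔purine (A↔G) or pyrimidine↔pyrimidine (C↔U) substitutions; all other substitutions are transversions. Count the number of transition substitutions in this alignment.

8

Differing sites — 2:A/U (Tv); 7:C/U (Ti); 8:U/G (Tv); 11:C/U (Ti); 15:G/A (Ti); 16:U/C (Ti); 17:G/A (Ti); 18:C/U (Ti); 19:G/A (Ti); 27:C/U (Ti).
Of the 10 differences, 8 transitions and 2 transversions, so the answer is 8.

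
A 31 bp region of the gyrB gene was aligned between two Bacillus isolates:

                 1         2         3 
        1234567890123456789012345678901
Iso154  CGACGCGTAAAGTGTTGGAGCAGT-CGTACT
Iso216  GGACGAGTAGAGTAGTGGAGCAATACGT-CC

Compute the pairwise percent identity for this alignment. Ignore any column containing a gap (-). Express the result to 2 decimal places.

Excluding the 2 gap columns leaves 29 comparable sites.
The sequences differ at positions 1 (C/G), 6 (C/A), 10 (A/G), 14 (G/A), 15 (T/G), 23 (G/A), 31 (T/C).
22 of the 29 comparable sites match, so the percent identity is 22/29 × 100 = 75.86%.

75.86%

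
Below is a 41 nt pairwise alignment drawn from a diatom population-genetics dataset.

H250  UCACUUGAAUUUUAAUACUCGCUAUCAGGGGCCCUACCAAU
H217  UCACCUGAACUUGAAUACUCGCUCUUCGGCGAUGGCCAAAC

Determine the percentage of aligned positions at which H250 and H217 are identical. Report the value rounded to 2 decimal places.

Mismatches occur at site 5 (U/C), site 10 (U/C), site 13 (U/G), site 24 (A/C), site 26 (C/U), site 27 (A/C), site 30 (G/C), site 32 (C/A), site 33 (C/U), site 34 (C/G), site 35 (U/G), site 36 (A/C), site 38 (C/A), site 41 (U/C).
27 of the 41 sites match, so the percent identity is 27/41 × 100 = 65.85%.

65.85%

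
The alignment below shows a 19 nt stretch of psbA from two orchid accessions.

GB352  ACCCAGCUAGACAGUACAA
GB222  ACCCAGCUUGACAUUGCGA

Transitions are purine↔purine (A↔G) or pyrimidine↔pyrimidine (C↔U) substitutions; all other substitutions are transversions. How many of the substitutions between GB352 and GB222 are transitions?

2

Mismatches occur at site 9 (A↔U, transversion), site 14 (G↔U, transversion), site 16 (A↔G, transition), site 18 (A↔G, transition).
Of the 4 differences, 2 transitions and 2 transversions, so the answer is 2.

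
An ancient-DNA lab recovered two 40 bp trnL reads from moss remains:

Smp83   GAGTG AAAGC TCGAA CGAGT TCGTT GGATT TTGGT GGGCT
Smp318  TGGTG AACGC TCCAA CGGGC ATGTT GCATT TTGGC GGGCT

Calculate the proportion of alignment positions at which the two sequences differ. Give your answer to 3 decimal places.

0.250

Differing sites — 1:G/T; 2:A/G; 8:A/C; 13:G/C; 18:A/G; 20:T/C; 21:T/A; 22:C/T; 27:G/C; 35:T/C.
There are 10 differences over 40 sites, so p = 10/40 = 0.250.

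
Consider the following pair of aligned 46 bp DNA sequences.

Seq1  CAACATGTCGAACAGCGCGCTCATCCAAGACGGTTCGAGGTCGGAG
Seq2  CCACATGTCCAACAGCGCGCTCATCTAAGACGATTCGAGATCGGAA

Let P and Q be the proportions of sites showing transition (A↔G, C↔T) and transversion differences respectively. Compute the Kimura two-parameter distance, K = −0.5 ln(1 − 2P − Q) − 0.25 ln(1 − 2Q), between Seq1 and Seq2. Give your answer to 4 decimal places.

0.1453

Differing sites — 2:A/C (Tv); 10:G/C (Tv); 26:C/T (Ti); 33:G/A (Ti); 40:G/A (Ti); 46:G/A (Ti).
Of the 6 differences, 4 transitions and 2 transversions over 46 sites: P = 4/46 = 0.086957, Q = 2/46 = 0.043478.
d = −0.5·ln(0.782608) − 0.25·ln(0.913044) = −0.5·(-0.245123) − 0.25·(-0.090971) = 0.1453.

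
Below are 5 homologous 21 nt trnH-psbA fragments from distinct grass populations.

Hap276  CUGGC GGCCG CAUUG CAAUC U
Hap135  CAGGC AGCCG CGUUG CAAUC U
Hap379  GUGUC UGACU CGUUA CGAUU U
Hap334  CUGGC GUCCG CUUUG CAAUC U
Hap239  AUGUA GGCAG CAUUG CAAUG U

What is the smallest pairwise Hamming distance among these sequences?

2

Pairwise Hamming distances:
  Hap276 vs Hap135: 3
  Hap276 vs Hap379: 9
  Hap276 vs Hap334: 2
  Hap276 vs Hap239: 5
  Hap135 vs Hap379: 9
  Hap135 vs Hap334: 4
  Hap135 vs Hap239: 8
  Hap379 vs Hap334: 10
  Hap379 vs Hap239: 10
  Hap334 vs Hap239: 7
The smallest is 2, between Hap276 and Hap334.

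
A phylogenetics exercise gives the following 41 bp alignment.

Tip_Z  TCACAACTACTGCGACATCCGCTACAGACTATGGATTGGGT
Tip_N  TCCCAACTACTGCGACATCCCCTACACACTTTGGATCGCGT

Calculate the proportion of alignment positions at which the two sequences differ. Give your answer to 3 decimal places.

0.146

The sequences differ at positions 3 (A/C), 21 (G/C), 27 (G/C), 31 (A/T), 37 (T/C), 39 (G/C).
There are 6 differences over 41 sites, so p = 6/41 = 0.146.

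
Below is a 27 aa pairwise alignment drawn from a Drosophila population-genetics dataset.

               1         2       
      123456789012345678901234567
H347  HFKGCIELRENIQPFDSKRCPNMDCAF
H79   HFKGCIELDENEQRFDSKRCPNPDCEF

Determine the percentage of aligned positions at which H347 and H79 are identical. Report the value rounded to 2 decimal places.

The sequences differ at positions 9 (R/D), 12 (I/E), 14 (P/R), 23 (M/P), 26 (A/E).
22 of the 27 sites match, so the percent identity is 22/27 × 100 = 81.48%.

81.48%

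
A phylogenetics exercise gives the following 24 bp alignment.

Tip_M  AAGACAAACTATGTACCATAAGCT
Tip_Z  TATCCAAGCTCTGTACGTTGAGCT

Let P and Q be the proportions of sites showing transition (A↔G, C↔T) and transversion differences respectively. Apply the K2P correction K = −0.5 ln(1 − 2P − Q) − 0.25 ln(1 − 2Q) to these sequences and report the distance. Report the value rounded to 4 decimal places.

The sequences differ at positions 1 (A/T, transversion), 3 (G/T, transversion), 4 (A/C, transversion), 8 (A/G, transition), 11 (A/C, transversion), 17 (C/G, transversion), 18 (A/T, transversion), 20 (A/G, transition).
Of the 8 differences, 2 transitions and 6 transversions over 24 sites: P = 2/24 = 0.083333, Q = 6/24 = 0.250000.
d = −0.5·ln(0.583334) − 0.25·ln(0.500000) = −0.5·(-0.538995) − 0.25·(-0.693147) = 0.4428.

0.4428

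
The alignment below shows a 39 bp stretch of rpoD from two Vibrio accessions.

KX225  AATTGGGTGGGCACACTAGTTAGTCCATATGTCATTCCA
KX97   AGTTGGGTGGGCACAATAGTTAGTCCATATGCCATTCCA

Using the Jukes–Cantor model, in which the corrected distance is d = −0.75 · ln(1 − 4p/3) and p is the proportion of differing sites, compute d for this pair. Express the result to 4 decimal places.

Mismatches occur at site 2 (A/G), site 16 (C/A), site 32 (T/C).
p = 3/39 = 0.076923.
d = −0.75 · ln(1 − (4/3)·0.076923) = −0.75 · ln(0.897436) = −0.75 · (-0.108213) = 0.0812.

0.0812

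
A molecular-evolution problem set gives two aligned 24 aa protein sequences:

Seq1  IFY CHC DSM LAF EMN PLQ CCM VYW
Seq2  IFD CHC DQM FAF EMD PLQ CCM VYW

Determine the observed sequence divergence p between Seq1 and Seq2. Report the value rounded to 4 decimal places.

Differing sites — 3:Y/D; 8:S/Q; 10:L/F; 15:N/D.
There are 4 differences over 24 sites, so p = 4/24 = 0.1667.

0.1667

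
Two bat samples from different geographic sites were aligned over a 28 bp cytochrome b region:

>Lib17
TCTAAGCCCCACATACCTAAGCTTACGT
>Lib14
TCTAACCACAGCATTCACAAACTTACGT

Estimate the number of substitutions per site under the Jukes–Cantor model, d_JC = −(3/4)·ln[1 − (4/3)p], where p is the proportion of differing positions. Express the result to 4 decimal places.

0.3597

Differing sites — 6:G/C; 8:C/A; 10:C/A; 11:A/G; 15:A/T; 17:C/A; 18:T/C; 21:G/A.
p = 8/28 = 0.285714.
d = −0.75 · ln(1 − (4/3)·0.285714) = −0.75 · ln(0.619048) = −0.75 · (-0.479572) = 0.3597.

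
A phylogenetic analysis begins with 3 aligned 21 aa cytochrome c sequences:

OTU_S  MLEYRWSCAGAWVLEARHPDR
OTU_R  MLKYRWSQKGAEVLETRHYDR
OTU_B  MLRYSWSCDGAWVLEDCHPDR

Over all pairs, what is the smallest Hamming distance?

5

Pairwise Hamming distances:
  OTU_S vs OTU_R: 6
  OTU_S vs OTU_B: 5
  OTU_R vs OTU_B: 8
The smallest is 5, between OTU_S and OTU_B.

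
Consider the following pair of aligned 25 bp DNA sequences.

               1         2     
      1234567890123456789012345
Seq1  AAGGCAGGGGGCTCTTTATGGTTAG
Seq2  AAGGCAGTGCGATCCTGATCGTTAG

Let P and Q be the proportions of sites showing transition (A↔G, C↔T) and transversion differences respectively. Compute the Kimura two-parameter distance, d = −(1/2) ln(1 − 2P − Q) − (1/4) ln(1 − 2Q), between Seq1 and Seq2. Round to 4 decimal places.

The sequences differ at positions 8 (G/T, transversion), 10 (G/C, transversion), 12 (C/A, transversion), 15 (T/C, transition), 17 (T/G, transversion), 20 (G/C, transversion).
Of the 6 differences, 1 transition and 5 transversions over 25 sites: P = 1/25 = 0.040000, Q = 5/25 = 0.200000.
d = −0.5·ln(0.720000) − 0.25·ln(0.600000) = −0.5·(-0.328504) − 0.25·(-0.510826) = 0.2920.

0.2920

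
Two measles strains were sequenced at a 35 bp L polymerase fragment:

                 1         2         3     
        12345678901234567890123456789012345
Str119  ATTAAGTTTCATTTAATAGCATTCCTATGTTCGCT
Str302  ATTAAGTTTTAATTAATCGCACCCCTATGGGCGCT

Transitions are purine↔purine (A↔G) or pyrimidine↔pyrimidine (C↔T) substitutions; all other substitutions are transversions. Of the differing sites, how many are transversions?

Mismatches occur at site 10 (C↔T, transition), site 12 (T↔A, transversion), site 18 (A↔C, transversion), site 22 (T↔C, transition), site 23 (T↔C, transition), site 30 (T↔G, transversion), site 31 (T↔G, transversion).
Of the 7 differences, 3 transitions and 4 transversions, so the answer is 4.

4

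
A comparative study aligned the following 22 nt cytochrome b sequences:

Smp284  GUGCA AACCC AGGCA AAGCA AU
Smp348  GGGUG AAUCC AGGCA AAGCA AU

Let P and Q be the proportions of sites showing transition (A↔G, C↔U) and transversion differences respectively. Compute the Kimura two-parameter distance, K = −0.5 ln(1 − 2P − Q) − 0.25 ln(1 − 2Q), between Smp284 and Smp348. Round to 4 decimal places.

0.2153

Mismatches occur at site 2 (U↔G, transversion), site 4 (C↔U, transition), site 5 (A↔G, transition), site 8 (C↔U, transition).
Of the 4 differences, 3 transitions and 1 transversion over 22 sites: P = 3/22 = 0.136364, Q = 1/22 = 0.045455.
d = −0.5·ln(0.681817) − 0.25·ln(0.909090) = −0.5·(-0.382994) − 0.25·(-0.095311) = 0.2153.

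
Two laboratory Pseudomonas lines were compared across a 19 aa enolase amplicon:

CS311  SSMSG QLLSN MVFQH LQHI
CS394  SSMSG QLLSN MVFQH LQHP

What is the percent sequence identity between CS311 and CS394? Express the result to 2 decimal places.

94.74%

Differing sites — 19:I/P.
18 of the 19 sites match, so the percent identity is 18/19 × 100 = 94.74%.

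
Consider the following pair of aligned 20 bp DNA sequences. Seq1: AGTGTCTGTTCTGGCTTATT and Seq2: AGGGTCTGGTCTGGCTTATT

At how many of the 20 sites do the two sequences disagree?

2

The sequences differ at positions 3 (T/G), 9 (T/G).
That gives 2 mismatches out of 20 aligned sites, so the Hamming distance is 2.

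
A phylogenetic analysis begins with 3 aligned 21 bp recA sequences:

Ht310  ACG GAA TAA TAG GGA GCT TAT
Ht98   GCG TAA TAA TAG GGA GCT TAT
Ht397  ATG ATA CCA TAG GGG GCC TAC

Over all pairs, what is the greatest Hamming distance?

Pairwise Hamming distances:
  Ht310 vs Ht98: 2
  Ht310 vs Ht397: 8
  Ht98 vs Ht397: 9
The largest is 9, between Ht98 and Ht397.

9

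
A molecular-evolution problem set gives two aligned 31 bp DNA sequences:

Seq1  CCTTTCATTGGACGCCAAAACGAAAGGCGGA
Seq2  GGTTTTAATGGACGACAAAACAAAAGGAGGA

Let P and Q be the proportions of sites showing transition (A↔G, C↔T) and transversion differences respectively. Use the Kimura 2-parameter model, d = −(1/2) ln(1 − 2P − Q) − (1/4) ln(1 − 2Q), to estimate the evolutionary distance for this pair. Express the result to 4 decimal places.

0.2688

The sequences differ at positions 1 (C/G, transversion), 2 (C/G, transversion), 6 (C/T, transition), 8 (T/A, transversion), 15 (C/A, transversion), 22 (G/A, transition), 28 (C/A, transversion).
Of the 7 differences, 2 transitions and 5 transversions over 31 sites: P = 2/31 = 0.064516, Q = 5/31 = 0.161290.
d = −0.5·ln(0.709678) − 0.25·ln(0.677420) = −0.5·(-0.342944) − 0.25·(-0.389464) = 0.2688.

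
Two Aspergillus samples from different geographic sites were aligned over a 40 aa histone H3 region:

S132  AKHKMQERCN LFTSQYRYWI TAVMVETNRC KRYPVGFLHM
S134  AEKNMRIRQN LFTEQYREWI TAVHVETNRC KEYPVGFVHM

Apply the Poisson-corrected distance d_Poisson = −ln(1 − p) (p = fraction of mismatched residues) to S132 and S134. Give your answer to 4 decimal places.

0.3216

The sequences differ at positions 2 (K/E), 3 (H/K), 4 (K/N), 6 (Q/R), 7 (E/I), 9 (C/Q), 14 (S/E), 18 (Y/E), 24 (M/H), 32 (R/E), 38 (L/V).
p = 11/40 = 0.275000.
d = −ln(1 − 0.275000) = −ln(0.725000) = 0.3216.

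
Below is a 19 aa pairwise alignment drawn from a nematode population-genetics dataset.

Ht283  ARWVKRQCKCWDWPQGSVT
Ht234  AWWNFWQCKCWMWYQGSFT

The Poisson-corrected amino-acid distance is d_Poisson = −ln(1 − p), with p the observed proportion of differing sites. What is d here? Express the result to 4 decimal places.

The sequences differ at positions 2 (R/W), 4 (V/N), 5 (K/F), 6 (R/W), 12 (D/M), 14 (P/Y), 18 (V/F).
p = 7/19 = 0.368421.
d = −ln(1 − 0.368421) = −ln(0.631579) = 0.4595.

0.4595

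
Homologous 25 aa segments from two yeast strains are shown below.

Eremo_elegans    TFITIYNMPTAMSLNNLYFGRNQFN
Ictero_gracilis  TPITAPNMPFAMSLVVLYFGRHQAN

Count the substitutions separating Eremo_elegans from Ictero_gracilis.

Differing sites — 2:F/P; 5:I/A; 6:Y/P; 10:T/F; 15:N/V; 16:N/V; 22:N/H; 24:F/A.
That gives 8 mismatches out of 25 aligned sites, so the Hamming distance is 8.

8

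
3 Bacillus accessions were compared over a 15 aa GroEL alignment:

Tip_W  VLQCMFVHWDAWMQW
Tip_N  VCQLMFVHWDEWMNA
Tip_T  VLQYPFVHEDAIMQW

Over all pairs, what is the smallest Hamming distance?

4

Pairwise Hamming distances:
  Tip_W vs Tip_N: 5
  Tip_W vs Tip_T: 4
  Tip_N vs Tip_T: 8
The smallest is 4, between Tip_W and Tip_T.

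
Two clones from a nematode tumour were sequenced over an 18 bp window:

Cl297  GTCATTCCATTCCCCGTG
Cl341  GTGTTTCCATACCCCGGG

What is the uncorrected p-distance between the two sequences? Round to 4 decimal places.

0.2222

Differing sites — 3:C/G; 4:A/T; 11:T/A; 17:T/G.
There are 4 differences over 18 sites, so p = 4/18 = 0.2222.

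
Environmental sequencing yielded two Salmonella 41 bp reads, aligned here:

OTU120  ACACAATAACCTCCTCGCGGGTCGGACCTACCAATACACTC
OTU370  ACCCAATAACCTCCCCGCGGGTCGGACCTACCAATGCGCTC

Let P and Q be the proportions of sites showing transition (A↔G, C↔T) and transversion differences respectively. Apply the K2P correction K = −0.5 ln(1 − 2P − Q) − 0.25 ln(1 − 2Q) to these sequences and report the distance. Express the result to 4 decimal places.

Mismatches occur at site 3 (A→C, transversion), site 15 (T→C, transition), site 36 (A→G, transition), site 38 (A→G, transition).
Of the 4 differences, 3 transitions and 1 transversion over 41 sites: P = 3/41 = 0.073171, Q = 1/41 = 0.024390.
d = −0.5·ln(0.829268) − 0.25·ln(0.951220) = −0.5·(-0.187212) − 0.25·(-0.050010) = 0.1061.

0.1061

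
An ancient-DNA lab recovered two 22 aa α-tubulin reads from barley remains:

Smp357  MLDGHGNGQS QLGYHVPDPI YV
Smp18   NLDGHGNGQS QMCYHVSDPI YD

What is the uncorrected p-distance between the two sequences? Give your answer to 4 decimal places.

0.2273

The sequences differ at positions 1 (M/N), 12 (L/M), 13 (G/C), 17 (P/S), 22 (V/D).
There are 5 differences over 22 sites, so p = 5/22 = 0.2273.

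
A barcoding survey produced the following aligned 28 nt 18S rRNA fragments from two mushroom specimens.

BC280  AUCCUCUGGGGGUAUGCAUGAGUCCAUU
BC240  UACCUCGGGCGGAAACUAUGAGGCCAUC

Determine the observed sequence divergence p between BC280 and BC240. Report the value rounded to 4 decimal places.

Differing sites — 1:A/U; 2:U/A; 7:U/G; 10:G/C; 13:U/A; 15:U/A; 16:G/C; 17:C/U; 23:U/G; 28:U/C.
There are 10 differences over 28 sites, so p = 10/28 = 0.3571.

0.3571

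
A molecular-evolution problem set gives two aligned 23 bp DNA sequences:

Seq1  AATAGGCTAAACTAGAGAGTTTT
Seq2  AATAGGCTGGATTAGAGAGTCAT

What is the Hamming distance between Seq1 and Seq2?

The sequences differ at positions 9 (A/G), 10 (A/G), 12 (C/T), 21 (T/C), 22 (T/A).
That gives 5 mismatches out of 23 aligned sites, so the Hamming distance is 5.

5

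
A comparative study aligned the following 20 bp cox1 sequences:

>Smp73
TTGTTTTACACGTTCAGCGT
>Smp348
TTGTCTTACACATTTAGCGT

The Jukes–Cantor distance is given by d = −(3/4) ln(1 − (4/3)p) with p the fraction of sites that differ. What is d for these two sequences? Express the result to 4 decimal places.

0.1674

Differing sites — 5:T/C; 12:G/A; 15:C/T.
p = 3/20 = 0.150000.
d = −0.75 · ln(1 − (4/3)·0.150000) = −0.75 · ln(0.800000) = −0.75 · (-0.223144) = 0.1674.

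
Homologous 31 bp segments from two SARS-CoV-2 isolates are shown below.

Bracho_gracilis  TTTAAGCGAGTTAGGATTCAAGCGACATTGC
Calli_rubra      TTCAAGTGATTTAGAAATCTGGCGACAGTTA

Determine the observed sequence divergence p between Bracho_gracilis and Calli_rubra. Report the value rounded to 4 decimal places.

0.3226

Differing sites — 3:T/C; 7:C/T; 10:G/T; 15:G/A; 17:T/A; 20:A/T; 21:A/G; 28:T/G; 30:G/T; 31:C/A.
There are 10 differences over 31 sites, so p = 10/31 = 0.3226.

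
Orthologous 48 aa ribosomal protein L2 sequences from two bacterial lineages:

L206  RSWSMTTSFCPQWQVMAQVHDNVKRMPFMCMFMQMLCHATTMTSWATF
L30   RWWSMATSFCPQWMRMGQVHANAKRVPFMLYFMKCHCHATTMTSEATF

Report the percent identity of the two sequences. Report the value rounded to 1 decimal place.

Differing sites — 2:S/W; 6:T/A; 14:Q/M; 15:V/R; 17:A/G; 21:D/A; 23:V/A; 26:M/V; 30:C/L; 31:M/Y; 34:Q/K; 35:M/C; 36:L/H; 45:W/E.
34 of the 48 sites match, so the percent identity is 34/48 × 100 = 70.8%.

70.8%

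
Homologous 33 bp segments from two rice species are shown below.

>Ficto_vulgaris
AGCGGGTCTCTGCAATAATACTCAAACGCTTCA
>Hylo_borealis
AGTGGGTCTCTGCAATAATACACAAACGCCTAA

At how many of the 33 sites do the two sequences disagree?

Differing sites — 3:C/T; 22:T/A; 30:T/C; 32:C/A.
That gives 4 mismatches out of 33 aligned sites, so the Hamming distance is 4.

4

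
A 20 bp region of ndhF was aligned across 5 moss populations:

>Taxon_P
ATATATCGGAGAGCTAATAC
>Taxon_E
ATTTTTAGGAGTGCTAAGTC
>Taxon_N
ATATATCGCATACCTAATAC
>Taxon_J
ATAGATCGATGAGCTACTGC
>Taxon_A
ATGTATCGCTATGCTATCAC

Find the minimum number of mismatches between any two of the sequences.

Pairwise Hamming distances:
  Taxon_P vs Taxon_E: 6
  Taxon_P vs Taxon_N: 3
  Taxon_P vs Taxon_J: 5
  Taxon_P vs Taxon_A: 7
  Taxon_E vs Taxon_N: 9
  Taxon_E vs Taxon_J: 10
  Taxon_E vs Taxon_A: 9
  Taxon_N vs Taxon_J: 7
  Taxon_N vs Taxon_A: 7
  Taxon_J vs Taxon_A: 8
The smallest is 3, between Taxon_P and Taxon_N.

3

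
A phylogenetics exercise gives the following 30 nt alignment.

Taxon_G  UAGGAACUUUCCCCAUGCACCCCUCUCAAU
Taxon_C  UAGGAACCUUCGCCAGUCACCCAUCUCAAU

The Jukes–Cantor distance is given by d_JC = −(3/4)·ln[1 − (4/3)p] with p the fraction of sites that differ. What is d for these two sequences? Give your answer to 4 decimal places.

Differing sites — 8:U/C; 12:C/G; 16:U/G; 17:G/U; 23:C/A.
p = 5/30 = 0.166667.
d = −0.75 · ln(1 − (4/3)·0.166667) = −0.75 · ln(0.777777) = −0.75 · (-0.251315) = 0.1885.

0.1885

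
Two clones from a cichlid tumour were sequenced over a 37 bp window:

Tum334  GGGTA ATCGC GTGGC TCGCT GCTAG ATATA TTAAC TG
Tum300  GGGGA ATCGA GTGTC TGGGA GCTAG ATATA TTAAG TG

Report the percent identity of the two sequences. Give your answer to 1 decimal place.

81.1%

Differing sites — 4:T/G; 10:C/A; 14:G/T; 17:C/G; 19:C/G; 20:T/A; 35:C/G.
30 of the 37 sites match, so the percent identity is 30/37 × 100 = 81.1%.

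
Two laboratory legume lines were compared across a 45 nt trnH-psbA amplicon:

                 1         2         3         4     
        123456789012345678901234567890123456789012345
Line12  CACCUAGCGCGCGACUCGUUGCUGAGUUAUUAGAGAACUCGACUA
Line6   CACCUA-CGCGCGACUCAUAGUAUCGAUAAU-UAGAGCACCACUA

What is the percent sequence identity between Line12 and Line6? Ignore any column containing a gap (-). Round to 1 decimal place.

72.1%

Excluding the 2 gap columns leaves 43 comparable sites.
Mismatches occur at site 18 (G→A), site 20 (U→A), site 22 (C→U), site 23 (U→A), site 24 (G→U), site 25 (A→C), site 27 (U→A), site 30 (U→A), site 33 (G→U), site 37 (A→G), site 39 (U→A), site 41 (G→C).
31 of the 43 comparable sites match, so the percent identity is 31/43 × 100 = 72.1%.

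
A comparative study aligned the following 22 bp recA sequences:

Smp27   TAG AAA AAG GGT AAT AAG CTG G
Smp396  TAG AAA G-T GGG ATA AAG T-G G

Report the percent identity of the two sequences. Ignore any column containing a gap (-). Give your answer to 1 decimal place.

70.0%

Excluding the 2 gap columns leaves 20 comparable sites.
The sequences differ at positions 7 (A/G), 9 (G/T), 12 (T/G), 14 (A/T), 15 (T/A), 19 (C/T).
14 of the 20 comparable sites match, so the percent identity is 14/20 × 100 = 70.0%.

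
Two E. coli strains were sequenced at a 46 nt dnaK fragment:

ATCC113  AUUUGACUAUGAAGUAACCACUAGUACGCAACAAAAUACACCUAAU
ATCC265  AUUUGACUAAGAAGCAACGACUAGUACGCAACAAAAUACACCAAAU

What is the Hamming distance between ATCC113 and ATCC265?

4

Mismatches occur at site 10 (U/A), site 15 (U/C), site 19 (C/G), site 43 (U/A).
That gives 4 mismatches out of 46 aligned sites, so the Hamming distance is 4.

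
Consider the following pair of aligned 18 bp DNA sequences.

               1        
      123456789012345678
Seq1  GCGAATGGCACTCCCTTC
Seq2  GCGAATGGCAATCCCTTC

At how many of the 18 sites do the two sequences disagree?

A single mismatch occurs at site 11 (C→A).
That gives 1 mismatch out of 18 aligned sites, so the Hamming distance is 1.

1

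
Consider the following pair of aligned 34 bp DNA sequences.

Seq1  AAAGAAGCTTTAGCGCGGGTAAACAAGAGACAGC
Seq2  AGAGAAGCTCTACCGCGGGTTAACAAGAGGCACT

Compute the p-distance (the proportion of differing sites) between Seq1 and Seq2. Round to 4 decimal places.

0.2059

The sequences differ at positions 2 (A/G), 10 (T/C), 13 (G/C), 21 (A/T), 30 (A/G), 33 (G/C), 34 (C/T).
There are 7 differences over 34 sites, so p = 7/34 = 0.2059.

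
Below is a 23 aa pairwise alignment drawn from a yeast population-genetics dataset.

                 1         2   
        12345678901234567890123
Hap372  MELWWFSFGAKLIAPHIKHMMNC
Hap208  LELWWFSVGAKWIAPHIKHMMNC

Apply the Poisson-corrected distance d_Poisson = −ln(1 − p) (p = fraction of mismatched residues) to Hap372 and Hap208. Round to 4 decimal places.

0.1398

Differing sites — 1:M/L; 8:F/V; 12:L/W.
p = 3/23 = 0.130435.
d = −ln(1 − 0.130435) = −ln(0.869565) = 0.1398.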